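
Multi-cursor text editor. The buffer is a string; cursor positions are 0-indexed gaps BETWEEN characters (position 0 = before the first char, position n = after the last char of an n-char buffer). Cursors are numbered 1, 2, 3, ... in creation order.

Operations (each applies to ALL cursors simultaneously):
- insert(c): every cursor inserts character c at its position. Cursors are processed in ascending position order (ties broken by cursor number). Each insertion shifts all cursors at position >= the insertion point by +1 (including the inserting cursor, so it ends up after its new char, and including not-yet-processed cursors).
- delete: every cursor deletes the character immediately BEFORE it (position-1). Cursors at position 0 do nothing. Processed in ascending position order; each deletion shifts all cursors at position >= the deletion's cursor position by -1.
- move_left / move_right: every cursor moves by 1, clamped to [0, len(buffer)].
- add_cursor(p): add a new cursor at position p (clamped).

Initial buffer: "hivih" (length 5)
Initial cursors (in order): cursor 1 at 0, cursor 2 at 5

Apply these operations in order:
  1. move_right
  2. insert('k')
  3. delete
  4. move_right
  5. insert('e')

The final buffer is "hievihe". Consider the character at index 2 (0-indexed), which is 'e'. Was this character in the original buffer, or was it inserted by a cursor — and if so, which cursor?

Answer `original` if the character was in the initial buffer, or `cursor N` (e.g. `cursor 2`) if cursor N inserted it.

After op 1 (move_right): buffer="hivih" (len 5), cursors c1@1 c2@5, authorship .....
After op 2 (insert('k')): buffer="hkivihk" (len 7), cursors c1@2 c2@7, authorship .1....2
After op 3 (delete): buffer="hivih" (len 5), cursors c1@1 c2@5, authorship .....
After op 4 (move_right): buffer="hivih" (len 5), cursors c1@2 c2@5, authorship .....
After op 5 (insert('e')): buffer="hievihe" (len 7), cursors c1@3 c2@7, authorship ..1...2
Authorship (.=original, N=cursor N): . . 1 . . . 2
Index 2: author = 1

Answer: cursor 1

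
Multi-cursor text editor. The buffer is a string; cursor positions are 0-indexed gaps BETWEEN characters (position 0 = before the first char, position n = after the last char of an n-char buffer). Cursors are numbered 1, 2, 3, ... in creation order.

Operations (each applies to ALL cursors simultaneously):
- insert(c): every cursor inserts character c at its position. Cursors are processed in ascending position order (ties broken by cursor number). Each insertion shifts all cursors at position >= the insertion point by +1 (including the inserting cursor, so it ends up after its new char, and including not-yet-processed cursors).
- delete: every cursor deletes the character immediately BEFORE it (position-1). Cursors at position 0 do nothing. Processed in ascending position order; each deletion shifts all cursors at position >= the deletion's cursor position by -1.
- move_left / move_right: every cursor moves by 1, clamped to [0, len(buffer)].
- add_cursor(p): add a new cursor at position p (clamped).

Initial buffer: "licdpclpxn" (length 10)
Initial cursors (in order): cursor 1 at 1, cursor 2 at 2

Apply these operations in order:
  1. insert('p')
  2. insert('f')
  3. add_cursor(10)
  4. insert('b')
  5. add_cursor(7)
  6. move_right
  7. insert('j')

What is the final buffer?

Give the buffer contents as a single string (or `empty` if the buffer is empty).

Answer: lpfbijpfbjcjdpcbljpxn

Derivation:
After op 1 (insert('p')): buffer="lpipcdpclpxn" (len 12), cursors c1@2 c2@4, authorship .1.2........
After op 2 (insert('f')): buffer="lpfipfcdpclpxn" (len 14), cursors c1@3 c2@6, authorship .11.22........
After op 3 (add_cursor(10)): buffer="lpfipfcdpclpxn" (len 14), cursors c1@3 c2@6 c3@10, authorship .11.22........
After op 4 (insert('b')): buffer="lpfbipfbcdpcblpxn" (len 17), cursors c1@4 c2@8 c3@13, authorship .111.222....3....
After op 5 (add_cursor(7)): buffer="lpfbipfbcdpcblpxn" (len 17), cursors c1@4 c4@7 c2@8 c3@13, authorship .111.222....3....
After op 6 (move_right): buffer="lpfbipfbcdpcblpxn" (len 17), cursors c1@5 c4@8 c2@9 c3@14, authorship .111.222....3....
After op 7 (insert('j')): buffer="lpfbijpfbjcjdpcbljpxn" (len 21), cursors c1@6 c4@10 c2@12 c3@18, authorship .111.12224.2...3.3...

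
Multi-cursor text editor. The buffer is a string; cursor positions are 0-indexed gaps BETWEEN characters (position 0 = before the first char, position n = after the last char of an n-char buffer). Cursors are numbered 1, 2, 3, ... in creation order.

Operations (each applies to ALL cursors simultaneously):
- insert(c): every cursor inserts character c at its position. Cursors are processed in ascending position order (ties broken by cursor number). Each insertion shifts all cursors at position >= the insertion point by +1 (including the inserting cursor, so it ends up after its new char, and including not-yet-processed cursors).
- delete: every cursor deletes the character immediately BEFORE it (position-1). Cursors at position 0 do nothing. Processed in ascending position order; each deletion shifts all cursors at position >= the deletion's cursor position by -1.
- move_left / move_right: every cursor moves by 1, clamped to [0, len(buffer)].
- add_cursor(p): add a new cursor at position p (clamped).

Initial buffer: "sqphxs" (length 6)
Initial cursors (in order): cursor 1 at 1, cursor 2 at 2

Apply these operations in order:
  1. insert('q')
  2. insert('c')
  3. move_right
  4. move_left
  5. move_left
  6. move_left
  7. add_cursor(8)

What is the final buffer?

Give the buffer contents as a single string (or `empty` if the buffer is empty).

Answer: sqcqqcphxs

Derivation:
After op 1 (insert('q')): buffer="sqqqphxs" (len 8), cursors c1@2 c2@4, authorship .1.2....
After op 2 (insert('c')): buffer="sqcqqcphxs" (len 10), cursors c1@3 c2@6, authorship .11.22....
After op 3 (move_right): buffer="sqcqqcphxs" (len 10), cursors c1@4 c2@7, authorship .11.22....
After op 4 (move_left): buffer="sqcqqcphxs" (len 10), cursors c1@3 c2@6, authorship .11.22....
After op 5 (move_left): buffer="sqcqqcphxs" (len 10), cursors c1@2 c2@5, authorship .11.22....
After op 6 (move_left): buffer="sqcqqcphxs" (len 10), cursors c1@1 c2@4, authorship .11.22....
After op 7 (add_cursor(8)): buffer="sqcqqcphxs" (len 10), cursors c1@1 c2@4 c3@8, authorship .11.22....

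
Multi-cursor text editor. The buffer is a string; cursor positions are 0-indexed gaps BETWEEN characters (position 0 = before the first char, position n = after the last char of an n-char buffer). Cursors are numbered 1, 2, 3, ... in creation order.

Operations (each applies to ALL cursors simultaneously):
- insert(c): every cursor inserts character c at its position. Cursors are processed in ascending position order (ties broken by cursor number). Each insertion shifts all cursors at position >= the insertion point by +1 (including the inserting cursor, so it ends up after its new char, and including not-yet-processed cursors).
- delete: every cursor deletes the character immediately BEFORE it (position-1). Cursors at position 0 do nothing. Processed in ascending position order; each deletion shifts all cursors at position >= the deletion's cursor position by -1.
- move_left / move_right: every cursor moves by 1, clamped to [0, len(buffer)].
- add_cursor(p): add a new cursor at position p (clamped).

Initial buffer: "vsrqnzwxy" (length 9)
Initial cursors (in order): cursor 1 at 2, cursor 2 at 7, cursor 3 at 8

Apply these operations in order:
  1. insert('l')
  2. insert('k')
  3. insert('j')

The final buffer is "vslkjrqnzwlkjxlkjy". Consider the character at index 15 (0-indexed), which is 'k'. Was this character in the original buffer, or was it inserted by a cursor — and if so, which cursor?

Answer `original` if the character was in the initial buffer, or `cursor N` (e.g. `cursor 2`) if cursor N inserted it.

Answer: cursor 3

Derivation:
After op 1 (insert('l')): buffer="vslrqnzwlxly" (len 12), cursors c1@3 c2@9 c3@11, authorship ..1.....2.3.
After op 2 (insert('k')): buffer="vslkrqnzwlkxlky" (len 15), cursors c1@4 c2@11 c3@14, authorship ..11.....22.33.
After op 3 (insert('j')): buffer="vslkjrqnzwlkjxlkjy" (len 18), cursors c1@5 c2@13 c3@17, authorship ..111.....222.333.
Authorship (.=original, N=cursor N): . . 1 1 1 . . . . . 2 2 2 . 3 3 3 .
Index 15: author = 3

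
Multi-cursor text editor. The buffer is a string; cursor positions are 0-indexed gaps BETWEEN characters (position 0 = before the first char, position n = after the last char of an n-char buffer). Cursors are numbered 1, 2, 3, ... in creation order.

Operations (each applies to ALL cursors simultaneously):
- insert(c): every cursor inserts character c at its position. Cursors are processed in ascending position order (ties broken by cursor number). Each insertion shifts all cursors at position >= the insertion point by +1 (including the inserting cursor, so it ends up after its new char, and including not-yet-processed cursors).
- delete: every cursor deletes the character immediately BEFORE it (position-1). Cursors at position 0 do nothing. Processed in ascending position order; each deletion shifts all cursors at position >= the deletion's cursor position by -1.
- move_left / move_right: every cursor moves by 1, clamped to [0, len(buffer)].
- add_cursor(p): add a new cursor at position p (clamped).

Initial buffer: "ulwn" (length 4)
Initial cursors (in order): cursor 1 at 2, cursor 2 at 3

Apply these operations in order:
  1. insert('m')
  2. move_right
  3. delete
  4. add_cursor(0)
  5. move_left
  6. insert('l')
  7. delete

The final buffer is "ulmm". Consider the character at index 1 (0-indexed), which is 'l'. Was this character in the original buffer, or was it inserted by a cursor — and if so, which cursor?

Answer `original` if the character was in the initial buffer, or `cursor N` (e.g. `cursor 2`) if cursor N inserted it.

Answer: original

Derivation:
After op 1 (insert('m')): buffer="ulmwmn" (len 6), cursors c1@3 c2@5, authorship ..1.2.
After op 2 (move_right): buffer="ulmwmn" (len 6), cursors c1@4 c2@6, authorship ..1.2.
After op 3 (delete): buffer="ulmm" (len 4), cursors c1@3 c2@4, authorship ..12
After op 4 (add_cursor(0)): buffer="ulmm" (len 4), cursors c3@0 c1@3 c2@4, authorship ..12
After op 5 (move_left): buffer="ulmm" (len 4), cursors c3@0 c1@2 c2@3, authorship ..12
After op 6 (insert('l')): buffer="lullmlm" (len 7), cursors c3@1 c1@4 c2@6, authorship 3..1122
After op 7 (delete): buffer="ulmm" (len 4), cursors c3@0 c1@2 c2@3, authorship ..12
Authorship (.=original, N=cursor N): . . 1 2
Index 1: author = original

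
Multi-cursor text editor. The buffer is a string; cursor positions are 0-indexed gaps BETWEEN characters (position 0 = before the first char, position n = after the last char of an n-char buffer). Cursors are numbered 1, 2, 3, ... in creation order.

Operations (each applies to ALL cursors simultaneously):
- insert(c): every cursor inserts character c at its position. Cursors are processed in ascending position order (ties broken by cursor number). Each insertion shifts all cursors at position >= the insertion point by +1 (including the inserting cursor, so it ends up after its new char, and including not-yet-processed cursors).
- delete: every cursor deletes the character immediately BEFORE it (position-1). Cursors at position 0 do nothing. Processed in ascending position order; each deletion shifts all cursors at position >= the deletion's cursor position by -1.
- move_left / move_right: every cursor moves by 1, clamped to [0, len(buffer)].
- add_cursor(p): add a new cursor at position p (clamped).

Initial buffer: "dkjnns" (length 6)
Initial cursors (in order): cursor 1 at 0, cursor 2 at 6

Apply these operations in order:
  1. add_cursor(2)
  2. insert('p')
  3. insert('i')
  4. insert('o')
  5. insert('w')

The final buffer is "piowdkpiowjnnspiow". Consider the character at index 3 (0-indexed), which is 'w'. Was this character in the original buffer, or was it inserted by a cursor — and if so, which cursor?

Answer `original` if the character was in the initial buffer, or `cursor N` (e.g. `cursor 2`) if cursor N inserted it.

After op 1 (add_cursor(2)): buffer="dkjnns" (len 6), cursors c1@0 c3@2 c2@6, authorship ......
After op 2 (insert('p')): buffer="pdkpjnnsp" (len 9), cursors c1@1 c3@4 c2@9, authorship 1..3....2
After op 3 (insert('i')): buffer="pidkpijnnspi" (len 12), cursors c1@2 c3@6 c2@12, authorship 11..33....22
After op 4 (insert('o')): buffer="piodkpiojnnspio" (len 15), cursors c1@3 c3@8 c2@15, authorship 111..333....222
After op 5 (insert('w')): buffer="piowdkpiowjnnspiow" (len 18), cursors c1@4 c3@10 c2@18, authorship 1111..3333....2222
Authorship (.=original, N=cursor N): 1 1 1 1 . . 3 3 3 3 . . . . 2 2 2 2
Index 3: author = 1

Answer: cursor 1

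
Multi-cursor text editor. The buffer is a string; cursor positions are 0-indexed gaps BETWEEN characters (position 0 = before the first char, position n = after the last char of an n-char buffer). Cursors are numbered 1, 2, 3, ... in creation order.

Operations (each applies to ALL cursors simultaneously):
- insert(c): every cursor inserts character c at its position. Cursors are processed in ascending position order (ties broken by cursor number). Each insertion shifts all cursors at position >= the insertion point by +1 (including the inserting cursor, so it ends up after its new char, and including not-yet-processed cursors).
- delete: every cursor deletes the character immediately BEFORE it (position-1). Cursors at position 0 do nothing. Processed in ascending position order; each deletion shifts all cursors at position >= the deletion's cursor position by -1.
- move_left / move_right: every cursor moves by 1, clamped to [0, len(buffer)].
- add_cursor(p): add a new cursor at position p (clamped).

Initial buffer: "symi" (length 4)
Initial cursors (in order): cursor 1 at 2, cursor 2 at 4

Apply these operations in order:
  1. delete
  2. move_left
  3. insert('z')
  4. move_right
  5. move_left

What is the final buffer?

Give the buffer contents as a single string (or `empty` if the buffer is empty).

Answer: zszm

Derivation:
After op 1 (delete): buffer="sm" (len 2), cursors c1@1 c2@2, authorship ..
After op 2 (move_left): buffer="sm" (len 2), cursors c1@0 c2@1, authorship ..
After op 3 (insert('z')): buffer="zszm" (len 4), cursors c1@1 c2@3, authorship 1.2.
After op 4 (move_right): buffer="zszm" (len 4), cursors c1@2 c2@4, authorship 1.2.
After op 5 (move_left): buffer="zszm" (len 4), cursors c1@1 c2@3, authorship 1.2.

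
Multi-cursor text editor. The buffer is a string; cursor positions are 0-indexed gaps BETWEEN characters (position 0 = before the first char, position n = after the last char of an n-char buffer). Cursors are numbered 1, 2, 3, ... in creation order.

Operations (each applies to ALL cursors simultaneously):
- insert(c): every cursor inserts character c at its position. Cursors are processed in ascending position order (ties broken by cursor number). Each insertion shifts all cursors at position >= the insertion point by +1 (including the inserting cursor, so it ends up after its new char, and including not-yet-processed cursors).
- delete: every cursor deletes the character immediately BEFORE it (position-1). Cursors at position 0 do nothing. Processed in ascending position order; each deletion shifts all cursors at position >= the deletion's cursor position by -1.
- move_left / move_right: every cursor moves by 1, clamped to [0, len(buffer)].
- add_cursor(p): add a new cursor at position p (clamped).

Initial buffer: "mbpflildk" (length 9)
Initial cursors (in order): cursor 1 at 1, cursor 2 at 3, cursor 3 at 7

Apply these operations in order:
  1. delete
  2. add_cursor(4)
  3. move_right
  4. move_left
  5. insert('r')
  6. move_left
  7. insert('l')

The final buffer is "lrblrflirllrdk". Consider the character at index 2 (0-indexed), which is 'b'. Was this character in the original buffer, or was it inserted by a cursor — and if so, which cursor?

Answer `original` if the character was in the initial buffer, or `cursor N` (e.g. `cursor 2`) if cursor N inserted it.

Answer: original

Derivation:
After op 1 (delete): buffer="bflidk" (len 6), cursors c1@0 c2@1 c3@4, authorship ......
After op 2 (add_cursor(4)): buffer="bflidk" (len 6), cursors c1@0 c2@1 c3@4 c4@4, authorship ......
After op 3 (move_right): buffer="bflidk" (len 6), cursors c1@1 c2@2 c3@5 c4@5, authorship ......
After op 4 (move_left): buffer="bflidk" (len 6), cursors c1@0 c2@1 c3@4 c4@4, authorship ......
After op 5 (insert('r')): buffer="rbrflirrdk" (len 10), cursors c1@1 c2@3 c3@8 c4@8, authorship 1.2...34..
After op 6 (move_left): buffer="rbrflirrdk" (len 10), cursors c1@0 c2@2 c3@7 c4@7, authorship 1.2...34..
After op 7 (insert('l')): buffer="lrblrflirllrdk" (len 14), cursors c1@1 c2@4 c3@11 c4@11, authorship 11.22...3344..
Authorship (.=original, N=cursor N): 1 1 . 2 2 . . . 3 3 4 4 . .
Index 2: author = original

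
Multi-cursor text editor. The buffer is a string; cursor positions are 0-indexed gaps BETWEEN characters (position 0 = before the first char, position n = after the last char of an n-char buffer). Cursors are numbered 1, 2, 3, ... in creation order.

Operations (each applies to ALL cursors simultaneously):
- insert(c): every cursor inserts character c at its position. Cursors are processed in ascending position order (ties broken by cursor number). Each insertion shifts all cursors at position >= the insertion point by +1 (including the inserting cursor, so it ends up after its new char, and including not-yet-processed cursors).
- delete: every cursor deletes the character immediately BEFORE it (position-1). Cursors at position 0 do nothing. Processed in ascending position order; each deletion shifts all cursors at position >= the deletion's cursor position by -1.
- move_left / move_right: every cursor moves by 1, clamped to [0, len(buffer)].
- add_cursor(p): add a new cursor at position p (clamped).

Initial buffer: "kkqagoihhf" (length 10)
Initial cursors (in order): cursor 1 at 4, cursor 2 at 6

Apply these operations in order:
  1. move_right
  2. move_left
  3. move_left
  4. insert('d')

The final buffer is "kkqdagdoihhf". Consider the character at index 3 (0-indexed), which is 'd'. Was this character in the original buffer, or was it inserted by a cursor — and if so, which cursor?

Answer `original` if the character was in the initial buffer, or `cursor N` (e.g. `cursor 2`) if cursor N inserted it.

Answer: cursor 1

Derivation:
After op 1 (move_right): buffer="kkqagoihhf" (len 10), cursors c1@5 c2@7, authorship ..........
After op 2 (move_left): buffer="kkqagoihhf" (len 10), cursors c1@4 c2@6, authorship ..........
After op 3 (move_left): buffer="kkqagoihhf" (len 10), cursors c1@3 c2@5, authorship ..........
After op 4 (insert('d')): buffer="kkqdagdoihhf" (len 12), cursors c1@4 c2@7, authorship ...1..2.....
Authorship (.=original, N=cursor N): . . . 1 . . 2 . . . . .
Index 3: author = 1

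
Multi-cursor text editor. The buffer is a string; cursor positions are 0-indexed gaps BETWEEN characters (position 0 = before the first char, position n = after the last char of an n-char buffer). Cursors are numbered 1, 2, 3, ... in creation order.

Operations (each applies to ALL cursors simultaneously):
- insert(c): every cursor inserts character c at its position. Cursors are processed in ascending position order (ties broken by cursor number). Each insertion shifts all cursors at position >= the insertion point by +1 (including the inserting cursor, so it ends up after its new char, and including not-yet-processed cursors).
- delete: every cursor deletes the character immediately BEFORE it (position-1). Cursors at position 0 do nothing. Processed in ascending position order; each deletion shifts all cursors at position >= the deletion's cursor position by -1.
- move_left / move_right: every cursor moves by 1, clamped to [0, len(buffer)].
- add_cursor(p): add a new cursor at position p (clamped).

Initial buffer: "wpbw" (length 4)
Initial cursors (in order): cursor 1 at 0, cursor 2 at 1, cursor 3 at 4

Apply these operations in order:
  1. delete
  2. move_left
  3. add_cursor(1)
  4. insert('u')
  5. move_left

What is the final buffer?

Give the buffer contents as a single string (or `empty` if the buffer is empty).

After op 1 (delete): buffer="pb" (len 2), cursors c1@0 c2@0 c3@2, authorship ..
After op 2 (move_left): buffer="pb" (len 2), cursors c1@0 c2@0 c3@1, authorship ..
After op 3 (add_cursor(1)): buffer="pb" (len 2), cursors c1@0 c2@0 c3@1 c4@1, authorship ..
After op 4 (insert('u')): buffer="uupuub" (len 6), cursors c1@2 c2@2 c3@5 c4@5, authorship 12.34.
After op 5 (move_left): buffer="uupuub" (len 6), cursors c1@1 c2@1 c3@4 c4@4, authorship 12.34.

Answer: uupuub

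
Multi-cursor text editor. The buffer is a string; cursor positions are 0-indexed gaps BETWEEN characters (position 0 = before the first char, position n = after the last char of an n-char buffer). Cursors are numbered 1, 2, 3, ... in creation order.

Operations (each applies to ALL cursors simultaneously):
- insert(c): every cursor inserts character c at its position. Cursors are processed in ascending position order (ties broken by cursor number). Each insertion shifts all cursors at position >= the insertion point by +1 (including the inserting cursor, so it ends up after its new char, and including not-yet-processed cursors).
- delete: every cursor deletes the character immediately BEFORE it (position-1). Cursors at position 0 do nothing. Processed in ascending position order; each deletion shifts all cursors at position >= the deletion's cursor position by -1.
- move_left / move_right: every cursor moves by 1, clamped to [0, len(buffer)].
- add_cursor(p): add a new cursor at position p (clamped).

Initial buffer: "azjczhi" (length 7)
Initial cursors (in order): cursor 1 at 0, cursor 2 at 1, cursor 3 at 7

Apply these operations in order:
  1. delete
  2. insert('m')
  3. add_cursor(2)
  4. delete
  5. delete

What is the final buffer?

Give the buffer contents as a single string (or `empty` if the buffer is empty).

Answer: zjcz

Derivation:
After op 1 (delete): buffer="zjczh" (len 5), cursors c1@0 c2@0 c3@5, authorship .....
After op 2 (insert('m')): buffer="mmzjczhm" (len 8), cursors c1@2 c2@2 c3@8, authorship 12.....3
After op 3 (add_cursor(2)): buffer="mmzjczhm" (len 8), cursors c1@2 c2@2 c4@2 c3@8, authorship 12.....3
After op 4 (delete): buffer="zjczh" (len 5), cursors c1@0 c2@0 c4@0 c3@5, authorship .....
After op 5 (delete): buffer="zjcz" (len 4), cursors c1@0 c2@0 c4@0 c3@4, authorship ....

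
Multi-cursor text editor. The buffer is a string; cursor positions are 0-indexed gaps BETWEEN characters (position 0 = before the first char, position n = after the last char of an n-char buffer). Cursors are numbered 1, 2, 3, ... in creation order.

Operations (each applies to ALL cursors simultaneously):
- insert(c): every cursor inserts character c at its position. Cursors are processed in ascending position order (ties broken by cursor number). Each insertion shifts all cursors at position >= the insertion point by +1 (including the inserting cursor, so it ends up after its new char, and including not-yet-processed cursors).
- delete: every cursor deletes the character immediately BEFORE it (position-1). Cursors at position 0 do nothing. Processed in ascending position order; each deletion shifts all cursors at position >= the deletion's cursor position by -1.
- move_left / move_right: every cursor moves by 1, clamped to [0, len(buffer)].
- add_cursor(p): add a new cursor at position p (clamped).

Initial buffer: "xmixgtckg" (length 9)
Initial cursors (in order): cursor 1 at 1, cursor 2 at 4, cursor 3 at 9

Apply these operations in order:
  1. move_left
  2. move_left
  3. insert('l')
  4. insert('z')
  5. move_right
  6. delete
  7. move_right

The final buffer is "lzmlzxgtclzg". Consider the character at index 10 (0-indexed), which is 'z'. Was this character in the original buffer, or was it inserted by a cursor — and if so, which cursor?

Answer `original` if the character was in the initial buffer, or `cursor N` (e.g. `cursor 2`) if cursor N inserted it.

Answer: cursor 3

Derivation:
After op 1 (move_left): buffer="xmixgtckg" (len 9), cursors c1@0 c2@3 c3@8, authorship .........
After op 2 (move_left): buffer="xmixgtckg" (len 9), cursors c1@0 c2@2 c3@7, authorship .........
After op 3 (insert('l')): buffer="lxmlixgtclkg" (len 12), cursors c1@1 c2@4 c3@10, authorship 1..2.....3..
After op 4 (insert('z')): buffer="lzxmlzixgtclzkg" (len 15), cursors c1@2 c2@6 c3@13, authorship 11..22.....33..
After op 5 (move_right): buffer="lzxmlzixgtclzkg" (len 15), cursors c1@3 c2@7 c3@14, authorship 11..22.....33..
After op 6 (delete): buffer="lzmlzxgtclzg" (len 12), cursors c1@2 c2@5 c3@11, authorship 11.22....33.
After op 7 (move_right): buffer="lzmlzxgtclzg" (len 12), cursors c1@3 c2@6 c3@12, authorship 11.22....33.
Authorship (.=original, N=cursor N): 1 1 . 2 2 . . . . 3 3 .
Index 10: author = 3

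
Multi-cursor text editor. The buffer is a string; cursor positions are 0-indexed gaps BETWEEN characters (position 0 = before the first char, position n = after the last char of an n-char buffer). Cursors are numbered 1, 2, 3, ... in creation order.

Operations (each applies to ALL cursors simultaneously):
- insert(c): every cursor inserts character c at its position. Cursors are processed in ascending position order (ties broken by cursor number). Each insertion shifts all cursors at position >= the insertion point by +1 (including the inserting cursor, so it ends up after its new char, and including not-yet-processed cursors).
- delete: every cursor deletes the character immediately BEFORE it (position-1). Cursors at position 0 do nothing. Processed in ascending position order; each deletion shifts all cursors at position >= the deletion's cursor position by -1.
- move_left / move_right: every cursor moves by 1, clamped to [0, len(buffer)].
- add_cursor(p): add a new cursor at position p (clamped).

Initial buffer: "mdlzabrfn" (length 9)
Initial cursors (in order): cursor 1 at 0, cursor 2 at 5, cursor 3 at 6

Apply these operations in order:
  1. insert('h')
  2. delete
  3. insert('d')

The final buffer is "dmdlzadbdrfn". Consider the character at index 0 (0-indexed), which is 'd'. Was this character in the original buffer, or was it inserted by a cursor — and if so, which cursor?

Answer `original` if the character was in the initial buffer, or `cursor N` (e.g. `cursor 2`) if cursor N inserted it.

After op 1 (insert('h')): buffer="hmdlzahbhrfn" (len 12), cursors c1@1 c2@7 c3@9, authorship 1.....2.3...
After op 2 (delete): buffer="mdlzabrfn" (len 9), cursors c1@0 c2@5 c3@6, authorship .........
After op 3 (insert('d')): buffer="dmdlzadbdrfn" (len 12), cursors c1@1 c2@7 c3@9, authorship 1.....2.3...
Authorship (.=original, N=cursor N): 1 . . . . . 2 . 3 . . .
Index 0: author = 1

Answer: cursor 1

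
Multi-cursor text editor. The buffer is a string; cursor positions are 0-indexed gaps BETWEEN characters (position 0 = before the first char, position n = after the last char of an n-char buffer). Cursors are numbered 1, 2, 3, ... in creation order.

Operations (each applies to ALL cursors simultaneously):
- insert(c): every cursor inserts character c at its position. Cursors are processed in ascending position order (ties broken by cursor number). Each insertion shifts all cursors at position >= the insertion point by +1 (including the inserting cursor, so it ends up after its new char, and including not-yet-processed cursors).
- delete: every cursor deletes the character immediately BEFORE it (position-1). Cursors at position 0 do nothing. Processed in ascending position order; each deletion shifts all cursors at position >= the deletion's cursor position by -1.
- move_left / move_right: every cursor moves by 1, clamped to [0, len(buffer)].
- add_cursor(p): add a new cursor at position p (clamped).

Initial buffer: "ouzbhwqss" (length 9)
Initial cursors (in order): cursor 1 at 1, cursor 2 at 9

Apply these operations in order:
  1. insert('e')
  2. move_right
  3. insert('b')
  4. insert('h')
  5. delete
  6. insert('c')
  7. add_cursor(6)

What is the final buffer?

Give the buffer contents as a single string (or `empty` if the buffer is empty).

After op 1 (insert('e')): buffer="oeuzbhwqsse" (len 11), cursors c1@2 c2@11, authorship .1........2
After op 2 (move_right): buffer="oeuzbhwqsse" (len 11), cursors c1@3 c2@11, authorship .1........2
After op 3 (insert('b')): buffer="oeubzbhwqsseb" (len 13), cursors c1@4 c2@13, authorship .1.1.......22
After op 4 (insert('h')): buffer="oeubhzbhwqssebh" (len 15), cursors c1@5 c2@15, authorship .1.11.......222
After op 5 (delete): buffer="oeubzbhwqsseb" (len 13), cursors c1@4 c2@13, authorship .1.1.......22
After op 6 (insert('c')): buffer="oeubczbhwqssebc" (len 15), cursors c1@5 c2@15, authorship .1.11.......222
After op 7 (add_cursor(6)): buffer="oeubczbhwqssebc" (len 15), cursors c1@5 c3@6 c2@15, authorship .1.11.......222

Answer: oeubczbhwqssebc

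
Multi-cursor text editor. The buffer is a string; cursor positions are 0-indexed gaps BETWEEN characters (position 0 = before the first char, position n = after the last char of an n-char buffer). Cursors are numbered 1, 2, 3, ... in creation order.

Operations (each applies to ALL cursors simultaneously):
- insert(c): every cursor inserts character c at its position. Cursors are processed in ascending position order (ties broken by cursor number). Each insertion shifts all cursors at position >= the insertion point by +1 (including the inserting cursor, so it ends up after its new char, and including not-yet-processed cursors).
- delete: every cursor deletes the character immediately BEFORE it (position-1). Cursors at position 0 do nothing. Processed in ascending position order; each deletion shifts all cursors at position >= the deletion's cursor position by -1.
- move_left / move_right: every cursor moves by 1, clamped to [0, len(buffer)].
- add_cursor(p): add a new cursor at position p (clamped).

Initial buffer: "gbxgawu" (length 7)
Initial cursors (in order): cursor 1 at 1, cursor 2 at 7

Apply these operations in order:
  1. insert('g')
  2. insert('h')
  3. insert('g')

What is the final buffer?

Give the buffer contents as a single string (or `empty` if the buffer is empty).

Answer: gghgbxgawughg

Derivation:
After op 1 (insert('g')): buffer="ggbxgawug" (len 9), cursors c1@2 c2@9, authorship .1......2
After op 2 (insert('h')): buffer="gghbxgawugh" (len 11), cursors c1@3 c2@11, authorship .11......22
After op 3 (insert('g')): buffer="gghgbxgawughg" (len 13), cursors c1@4 c2@13, authorship .111......222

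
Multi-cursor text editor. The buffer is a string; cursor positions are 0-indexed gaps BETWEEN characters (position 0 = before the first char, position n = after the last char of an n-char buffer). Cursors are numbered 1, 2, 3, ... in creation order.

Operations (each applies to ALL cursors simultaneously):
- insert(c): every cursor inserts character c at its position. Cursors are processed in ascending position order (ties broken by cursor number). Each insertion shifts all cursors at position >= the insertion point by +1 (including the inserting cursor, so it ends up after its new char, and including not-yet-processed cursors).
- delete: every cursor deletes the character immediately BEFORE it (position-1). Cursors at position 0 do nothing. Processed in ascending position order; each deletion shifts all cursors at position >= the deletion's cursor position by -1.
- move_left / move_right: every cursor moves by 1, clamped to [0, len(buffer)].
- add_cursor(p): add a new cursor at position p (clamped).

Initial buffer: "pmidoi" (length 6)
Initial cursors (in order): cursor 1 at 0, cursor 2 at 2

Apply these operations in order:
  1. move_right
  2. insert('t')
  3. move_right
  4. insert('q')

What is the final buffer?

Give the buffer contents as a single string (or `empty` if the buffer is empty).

Answer: ptmqitdqoi

Derivation:
After op 1 (move_right): buffer="pmidoi" (len 6), cursors c1@1 c2@3, authorship ......
After op 2 (insert('t')): buffer="ptmitdoi" (len 8), cursors c1@2 c2@5, authorship .1..2...
After op 3 (move_right): buffer="ptmitdoi" (len 8), cursors c1@3 c2@6, authorship .1..2...
After op 4 (insert('q')): buffer="ptmqitdqoi" (len 10), cursors c1@4 c2@8, authorship .1.1.2.2..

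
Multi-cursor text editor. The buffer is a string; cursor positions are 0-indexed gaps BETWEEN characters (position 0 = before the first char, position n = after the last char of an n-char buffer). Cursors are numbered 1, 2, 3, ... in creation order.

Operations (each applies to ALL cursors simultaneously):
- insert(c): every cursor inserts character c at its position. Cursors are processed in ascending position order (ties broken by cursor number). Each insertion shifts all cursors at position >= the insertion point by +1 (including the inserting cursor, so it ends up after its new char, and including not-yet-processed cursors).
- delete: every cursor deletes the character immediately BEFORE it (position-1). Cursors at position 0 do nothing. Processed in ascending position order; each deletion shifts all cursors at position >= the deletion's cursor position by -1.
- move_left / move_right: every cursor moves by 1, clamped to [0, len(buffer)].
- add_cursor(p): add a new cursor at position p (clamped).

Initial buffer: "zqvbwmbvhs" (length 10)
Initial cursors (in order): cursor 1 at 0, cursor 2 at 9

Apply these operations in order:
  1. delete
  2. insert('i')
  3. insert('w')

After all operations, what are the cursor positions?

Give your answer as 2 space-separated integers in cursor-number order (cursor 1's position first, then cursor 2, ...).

After op 1 (delete): buffer="zqvbwmbvs" (len 9), cursors c1@0 c2@8, authorship .........
After op 2 (insert('i')): buffer="izqvbwmbvis" (len 11), cursors c1@1 c2@10, authorship 1........2.
After op 3 (insert('w')): buffer="iwzqvbwmbviws" (len 13), cursors c1@2 c2@12, authorship 11........22.

Answer: 2 12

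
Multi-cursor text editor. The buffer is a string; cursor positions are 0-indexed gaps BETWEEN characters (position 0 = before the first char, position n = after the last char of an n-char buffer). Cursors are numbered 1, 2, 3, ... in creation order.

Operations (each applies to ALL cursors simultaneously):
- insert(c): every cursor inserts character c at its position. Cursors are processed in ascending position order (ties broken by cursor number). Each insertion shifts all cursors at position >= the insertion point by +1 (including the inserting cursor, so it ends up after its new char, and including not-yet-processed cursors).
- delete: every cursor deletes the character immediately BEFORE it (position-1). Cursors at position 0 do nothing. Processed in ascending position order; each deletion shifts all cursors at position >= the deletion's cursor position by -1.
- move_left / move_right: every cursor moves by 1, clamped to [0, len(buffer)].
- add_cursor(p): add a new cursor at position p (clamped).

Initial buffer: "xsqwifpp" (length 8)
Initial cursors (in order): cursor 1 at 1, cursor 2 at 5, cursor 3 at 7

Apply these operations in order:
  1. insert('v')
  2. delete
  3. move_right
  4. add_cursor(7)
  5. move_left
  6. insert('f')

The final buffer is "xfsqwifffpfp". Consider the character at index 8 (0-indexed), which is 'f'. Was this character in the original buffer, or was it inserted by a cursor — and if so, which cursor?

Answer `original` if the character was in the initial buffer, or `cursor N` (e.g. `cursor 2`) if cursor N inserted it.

Answer: cursor 4

Derivation:
After op 1 (insert('v')): buffer="xvsqwivfpvp" (len 11), cursors c1@2 c2@7 c3@10, authorship .1....2..3.
After op 2 (delete): buffer="xsqwifpp" (len 8), cursors c1@1 c2@5 c3@7, authorship ........
After op 3 (move_right): buffer="xsqwifpp" (len 8), cursors c1@2 c2@6 c3@8, authorship ........
After op 4 (add_cursor(7)): buffer="xsqwifpp" (len 8), cursors c1@2 c2@6 c4@7 c3@8, authorship ........
After op 5 (move_left): buffer="xsqwifpp" (len 8), cursors c1@1 c2@5 c4@6 c3@7, authorship ........
After op 6 (insert('f')): buffer="xfsqwifffpfp" (len 12), cursors c1@2 c2@7 c4@9 c3@11, authorship .1....2.4.3.
Authorship (.=original, N=cursor N): . 1 . . . . 2 . 4 . 3 .
Index 8: author = 4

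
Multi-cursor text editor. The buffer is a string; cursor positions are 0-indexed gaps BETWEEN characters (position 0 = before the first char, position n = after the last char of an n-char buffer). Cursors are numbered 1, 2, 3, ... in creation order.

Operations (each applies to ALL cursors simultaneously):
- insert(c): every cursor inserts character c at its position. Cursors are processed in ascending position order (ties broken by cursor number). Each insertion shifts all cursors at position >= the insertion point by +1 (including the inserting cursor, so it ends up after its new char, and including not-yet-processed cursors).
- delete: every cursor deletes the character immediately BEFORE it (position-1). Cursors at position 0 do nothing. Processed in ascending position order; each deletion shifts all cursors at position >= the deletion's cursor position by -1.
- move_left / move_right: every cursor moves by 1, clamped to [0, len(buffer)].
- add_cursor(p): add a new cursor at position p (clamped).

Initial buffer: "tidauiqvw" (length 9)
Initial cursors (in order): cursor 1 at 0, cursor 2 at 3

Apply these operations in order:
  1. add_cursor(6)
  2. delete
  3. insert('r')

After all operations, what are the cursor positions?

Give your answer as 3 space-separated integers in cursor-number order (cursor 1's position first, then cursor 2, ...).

After op 1 (add_cursor(6)): buffer="tidauiqvw" (len 9), cursors c1@0 c2@3 c3@6, authorship .........
After op 2 (delete): buffer="tiauqvw" (len 7), cursors c1@0 c2@2 c3@4, authorship .......
After op 3 (insert('r')): buffer="rtiraurqvw" (len 10), cursors c1@1 c2@4 c3@7, authorship 1..2..3...

Answer: 1 4 7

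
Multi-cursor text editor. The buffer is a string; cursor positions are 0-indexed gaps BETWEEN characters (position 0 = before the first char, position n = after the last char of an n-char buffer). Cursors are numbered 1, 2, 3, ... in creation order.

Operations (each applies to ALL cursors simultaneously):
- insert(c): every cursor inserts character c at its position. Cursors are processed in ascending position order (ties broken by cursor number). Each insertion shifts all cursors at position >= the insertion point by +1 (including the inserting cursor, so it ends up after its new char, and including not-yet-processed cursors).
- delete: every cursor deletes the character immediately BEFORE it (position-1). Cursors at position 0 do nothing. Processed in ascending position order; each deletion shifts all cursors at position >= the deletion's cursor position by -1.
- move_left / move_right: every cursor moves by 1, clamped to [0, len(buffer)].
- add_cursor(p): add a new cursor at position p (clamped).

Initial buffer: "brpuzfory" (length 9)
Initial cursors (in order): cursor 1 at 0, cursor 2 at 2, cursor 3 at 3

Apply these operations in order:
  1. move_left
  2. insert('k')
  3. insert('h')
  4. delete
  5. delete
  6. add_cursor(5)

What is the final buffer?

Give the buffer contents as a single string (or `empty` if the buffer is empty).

Answer: brpuzfory

Derivation:
After op 1 (move_left): buffer="brpuzfory" (len 9), cursors c1@0 c2@1 c3@2, authorship .........
After op 2 (insert('k')): buffer="kbkrkpuzfory" (len 12), cursors c1@1 c2@3 c3@5, authorship 1.2.3.......
After op 3 (insert('h')): buffer="khbkhrkhpuzfory" (len 15), cursors c1@2 c2@5 c3@8, authorship 11.22.33.......
After op 4 (delete): buffer="kbkrkpuzfory" (len 12), cursors c1@1 c2@3 c3@5, authorship 1.2.3.......
After op 5 (delete): buffer="brpuzfory" (len 9), cursors c1@0 c2@1 c3@2, authorship .........
After op 6 (add_cursor(5)): buffer="brpuzfory" (len 9), cursors c1@0 c2@1 c3@2 c4@5, authorship .........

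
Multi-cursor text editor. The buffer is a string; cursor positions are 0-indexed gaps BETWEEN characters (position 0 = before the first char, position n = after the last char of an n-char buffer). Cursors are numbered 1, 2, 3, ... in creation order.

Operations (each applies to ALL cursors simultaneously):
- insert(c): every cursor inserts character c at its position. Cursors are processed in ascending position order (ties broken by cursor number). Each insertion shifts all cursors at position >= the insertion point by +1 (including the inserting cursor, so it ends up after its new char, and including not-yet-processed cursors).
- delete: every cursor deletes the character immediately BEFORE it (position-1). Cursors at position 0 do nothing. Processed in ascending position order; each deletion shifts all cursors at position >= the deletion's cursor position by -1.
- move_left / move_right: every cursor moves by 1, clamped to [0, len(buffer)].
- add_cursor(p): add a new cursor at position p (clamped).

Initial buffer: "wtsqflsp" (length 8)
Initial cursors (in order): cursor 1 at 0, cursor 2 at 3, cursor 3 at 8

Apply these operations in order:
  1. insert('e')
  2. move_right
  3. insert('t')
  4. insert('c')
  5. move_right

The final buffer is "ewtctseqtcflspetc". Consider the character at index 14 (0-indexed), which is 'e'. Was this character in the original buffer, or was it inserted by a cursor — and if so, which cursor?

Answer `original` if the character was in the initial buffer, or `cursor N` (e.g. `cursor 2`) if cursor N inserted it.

After op 1 (insert('e')): buffer="ewtseqflspe" (len 11), cursors c1@1 c2@5 c3@11, authorship 1...2.....3
After op 2 (move_right): buffer="ewtseqflspe" (len 11), cursors c1@2 c2@6 c3@11, authorship 1...2.....3
After op 3 (insert('t')): buffer="ewttseqtflspet" (len 14), cursors c1@3 c2@8 c3@14, authorship 1.1..2.2....33
After op 4 (insert('c')): buffer="ewtctseqtcflspetc" (len 17), cursors c1@4 c2@10 c3@17, authorship 1.11..2.22....333
After op 5 (move_right): buffer="ewtctseqtcflspetc" (len 17), cursors c1@5 c2@11 c3@17, authorship 1.11..2.22....333
Authorship (.=original, N=cursor N): 1 . 1 1 . . 2 . 2 2 . . . . 3 3 3
Index 14: author = 3

Answer: cursor 3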